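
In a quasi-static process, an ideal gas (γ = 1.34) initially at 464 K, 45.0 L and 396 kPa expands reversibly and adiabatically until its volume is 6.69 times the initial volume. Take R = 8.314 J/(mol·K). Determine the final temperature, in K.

Adiabatic: TV^(γ−1) = const ⇒ T₂ = 464×(0.149)^0.340 = 243 K; PV^γ = const ⇒ P₂ = 31.0 kPa.

243 K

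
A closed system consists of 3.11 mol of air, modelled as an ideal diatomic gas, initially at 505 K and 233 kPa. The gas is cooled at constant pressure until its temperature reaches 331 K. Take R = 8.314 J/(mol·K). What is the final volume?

V₁ = nRT₁/P₁ = 3.11×8.314×505/233 = 56.0 L.
Isobaric: P stays 233 kPa; V/T = const ⇒ T₂ = 331 K, V₂ = 36.7 L.

36.7 L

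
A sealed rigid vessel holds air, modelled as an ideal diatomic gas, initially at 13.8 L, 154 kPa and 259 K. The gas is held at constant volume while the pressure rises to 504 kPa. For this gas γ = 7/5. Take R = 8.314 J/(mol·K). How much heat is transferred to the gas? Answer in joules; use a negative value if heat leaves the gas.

n = P₁V₁/(RT₁) = 154×13.8/(8.314×259) = 0.987 mol.
Isochoric: V stays 13.8 L; P/T = const ⇒ T₂ = 848 K, P₂ = 504 kPa.
W = 0 (no volume change).
ΔU = nCvΔT = 0.987×20.8×(848−259) = 12100 J.
Q = ΔU = 12100 J.

12100 J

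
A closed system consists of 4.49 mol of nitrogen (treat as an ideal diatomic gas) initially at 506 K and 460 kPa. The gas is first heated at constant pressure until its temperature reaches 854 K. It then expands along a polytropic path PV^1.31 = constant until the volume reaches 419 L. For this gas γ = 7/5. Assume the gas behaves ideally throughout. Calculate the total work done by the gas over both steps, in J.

57000 J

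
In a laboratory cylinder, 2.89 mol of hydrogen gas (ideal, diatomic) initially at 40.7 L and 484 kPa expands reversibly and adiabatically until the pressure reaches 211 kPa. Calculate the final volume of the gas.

73.6 L

T₁ = P₁V₁/(nR) = 484×40.7/(2.89×8.314) = 820 K.
Adiabatic: T₂/T₁ = (P₂/P₁)^((γ−1)/γ) ⇒ T₂ = 820×(0.436)^0.286 = 647 K; V₂ = 73.6 L.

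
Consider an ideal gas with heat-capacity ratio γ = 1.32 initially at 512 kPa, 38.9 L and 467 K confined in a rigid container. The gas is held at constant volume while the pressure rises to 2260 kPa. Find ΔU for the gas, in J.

n = P₁V₁/(RT₁) = 512×38.9/(8.314×467) = 5.13 mol.
Isochoric: V stays 38.9 L; P/T = const ⇒ T₂ = 2060 K, P₂ = 2260 kPa.
For an ideal gas ΔU = nCvΔT with Cv = R/(γ−1) = 26.0 J/(mol·K).
ΔU = 5.13×26.0×(2060−467) = 212000 J.

212000 J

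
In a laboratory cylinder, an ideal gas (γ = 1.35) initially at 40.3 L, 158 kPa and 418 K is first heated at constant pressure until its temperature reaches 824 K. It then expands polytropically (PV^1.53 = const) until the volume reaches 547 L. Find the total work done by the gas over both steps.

n = P₁V₁/(RT₁) = 158×40.3/(8.314×418) = 1.83 mol.
Step 1 — Isobaric: P stays 158 kPa; V/T = const ⇒ T₂ = 824 K, V₂ = 79.4 L.
W = PΔV = 158×(79.4−40.3) kPa·L = 6180 J.
ΔU = nCvΔT = 1.83×23.8×(824−418) = 17700 J.
Q = ΔU + W = nCpΔT = 23900 J.
State after step 1: P = 158 kPa, V = 79.4 L, T = 824 K.
Step 2 — Polytropic n=1.53: T₂ = T₁(V₁/V₂)^(n−1) = 824×(0.145)^0.53 = 296 K; P₂ = P₁(V₁/V₂)^n = 8.25 kPa.
W = (P₁V₁−P₂V₂)/(n−1) = (158×79.4−8.25×547)/0.53 = 15200 J.
ΔU = nCvΔT = 1.83×23.8×(296−824) = -23000 J.
Q = ΔU + W = -7800 J.
Net over both steps: W = 21300 J, Q = 16100 J, ΔU = -5290 J.

21300 J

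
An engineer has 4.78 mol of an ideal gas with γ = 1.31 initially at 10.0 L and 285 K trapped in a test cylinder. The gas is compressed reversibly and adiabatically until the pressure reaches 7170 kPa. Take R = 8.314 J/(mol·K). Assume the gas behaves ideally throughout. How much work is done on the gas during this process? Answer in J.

P₁ = nRT₁/V₁ = 4.78×8.314×285/10.0 = 1130 kPa.
Adiabatic: T₂/T₁ = (P₂/P₁)^((γ−1)/γ) ⇒ T₂ = 285×(6.33)^0.237 = 441 K; V₂ = 2.44 L.
ΔU = nCvΔT = 4.78×26.8×(441−285) = 20000 J.
Q = 0 for an adiabatic process, so W = −ΔU = -20000 J.
Work done on the gas = −W_by = 20000 J.

20000 J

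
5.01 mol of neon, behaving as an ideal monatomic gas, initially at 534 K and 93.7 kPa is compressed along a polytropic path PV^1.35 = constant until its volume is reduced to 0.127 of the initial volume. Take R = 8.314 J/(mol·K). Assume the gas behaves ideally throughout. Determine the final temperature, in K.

1100 K

V₁ = nRT₁/P₁ = 5.01×8.314×534/93.7 = 237 L.
Polytropic n=1.35: T₂ = T₁(V₁/V₂)^(n−1) = 534×(7.87)^0.35 = 1100 K; P₂ = P₁(V₁/V₂)^n = 1520 kPa.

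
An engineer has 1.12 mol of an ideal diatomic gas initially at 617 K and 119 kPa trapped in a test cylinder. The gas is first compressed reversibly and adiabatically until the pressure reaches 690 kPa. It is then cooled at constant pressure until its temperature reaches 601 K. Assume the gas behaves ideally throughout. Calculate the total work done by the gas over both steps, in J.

V₁ = nRT₁/P₁ = 1.12×8.314×617/119 = 48.3 L.
Step 1 — Adiabatic: T₂/T₁ = (P₂/P₁)^((γ−1)/γ) ⇒ T₂ = 617×(5.80)^0.286 = 1020 K; V₂ = 13.8 L.
ΔU = nCvΔT = 1.12×20.8×(1020−617) = 9370 J.
Q = 0 for an adiabatic process, so W = −ΔU = -9370 J.
State after step 1: P = 690 kPa, V = 13.8 L, T = 1020 K.
Step 2 — Isobaric: P stays 690 kPa; V/T = const ⇒ T₂ = 601 K, V₂ = 8.11 L.
W = PΔV = 690×(8.11−13.8) kPa·L = -3900 J.
ΔU = nCvΔT = 1.12×20.8×(601−1020) = -9740 J.
Q = ΔU + W = nCpΔT = -13600 J.
Net over both steps: W = -13300 J, Q = -13600 J, ΔU = -372 J.

-13300 J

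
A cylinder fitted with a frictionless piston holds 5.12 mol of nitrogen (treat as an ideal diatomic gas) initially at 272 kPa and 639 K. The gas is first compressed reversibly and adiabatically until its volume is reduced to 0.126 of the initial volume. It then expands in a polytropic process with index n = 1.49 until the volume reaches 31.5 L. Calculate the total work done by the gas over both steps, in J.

V₁ = nRT₁/P₁ = 5.12×8.314×639/272 = 100 L.
Step 1 — Adiabatic: TV^(γ−1) = const ⇒ T₂ = 639×(7.94)^0.400 = 1460 K; PV^γ = const ⇒ P₂ = 4940 kPa.
ΔU = nCvΔT = 5.12×20.8×(1460−639) = 87700 J.
Q = 0 for an adiabatic process, so W = −ΔU = -87700 J.
State after step 1: P = 4940 kPa, V = 12.6 L, T = 1460 K.
Step 2 — Polytropic n=1.49: T₂ = T₁(V₁/V₂)^(n−1) = 1460×(0.400)^0.49 = 934 K; P₂ = P₁(V₁/V₂)^n = 1260 kPa.
W = (P₁V₁−P₂V₂)/(n−1) = (4940×12.6−1260×31.5)/0.49 = 46000 J.
ΔU = nCvΔT = 5.12×20.8×(934−1460) = -56300 J.
Q = ΔU + W = -10300 J.
Net over both steps: W = -41700 J, Q = -10300 J, ΔU = 31400 J.

-41700 J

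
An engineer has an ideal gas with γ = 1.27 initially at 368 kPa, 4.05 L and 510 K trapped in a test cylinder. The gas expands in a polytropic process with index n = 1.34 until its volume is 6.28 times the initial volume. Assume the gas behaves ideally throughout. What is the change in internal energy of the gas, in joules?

-2560 J

n = P₁V₁/(RT₁) = 368×4.05/(8.314×510) = 0.351 mol.
Polytropic n=1.34: T₂ = T₁(V₁/V₂)^(n−1) = 510×(0.159)^0.34 = 273 K; P₂ = P₁(V₁/V₂)^n = 31.4 kPa.
For an ideal gas ΔU = nCvΔT with Cv = R/(γ−1) = 30.8 J/(mol·K).
ΔU = 0.351×30.8×(273−510) = -2560 J.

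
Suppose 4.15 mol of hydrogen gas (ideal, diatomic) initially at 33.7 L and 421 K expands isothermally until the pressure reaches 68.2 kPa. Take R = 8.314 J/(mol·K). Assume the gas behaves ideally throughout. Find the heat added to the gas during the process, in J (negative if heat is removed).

P₁ = nRT₁/V₁ = 4.15×8.314×421/33.7 = 431 kPa.
Isothermal: T stays 421 K; PV = const ⇒ V₂ = 213 L, P₂ = 68.2 kPa.
ΔU = 0 (ideal gas, T constant).
W = nRT ln(V₂/V₁) = 4.15×8.314×421×ln(6.32) = 26800 J.
Q = ΔU + W = 26800 J.

26800 J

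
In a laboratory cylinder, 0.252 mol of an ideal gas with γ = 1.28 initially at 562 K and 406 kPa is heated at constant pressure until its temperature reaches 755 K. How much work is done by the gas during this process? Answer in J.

404 J

V₁ = nRT₁/P₁ = 0.252×8.314×562/406 = 2.90 L.
Isobaric: P stays 406 kPa; V/T = const ⇒ T₂ = 755 K, V₂ = 3.90 L.
W = PΔV = 406×(3.90−2.90) kPa·L = 404 J.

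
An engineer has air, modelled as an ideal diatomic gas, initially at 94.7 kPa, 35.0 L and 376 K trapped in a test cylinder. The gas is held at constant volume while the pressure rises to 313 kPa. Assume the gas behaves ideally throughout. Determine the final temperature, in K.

Isochoric: V stays 35.0 L; P/T = const ⇒ T₂ = 1240 K, P₂ = 313 kPa.

1240 K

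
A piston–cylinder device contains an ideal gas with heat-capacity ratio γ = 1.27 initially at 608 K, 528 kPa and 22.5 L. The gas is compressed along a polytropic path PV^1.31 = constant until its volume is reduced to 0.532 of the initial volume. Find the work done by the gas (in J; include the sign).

n = P₁V₁/(RT₁) = 528×22.5/(8.314×608) = 2.35 mol.
Polytropic n=1.31: T₂ = T₁(V₁/V₂)^(n−1) = 608×(1.88)^0.31 = 739 K; P₂ = P₁(V₁/V₂)^n = 1210 kPa.
W = (P₁V₁−P₂V₂)/(n−1) = (528×22.5−1210×12.0)/0.31 = -8280 J.

-8280 J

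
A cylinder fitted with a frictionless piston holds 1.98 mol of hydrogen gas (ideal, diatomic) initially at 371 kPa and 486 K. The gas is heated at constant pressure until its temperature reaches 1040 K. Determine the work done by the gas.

9120 J

V₁ = nRT₁/P₁ = 1.98×8.314×486/371 = 21.6 L.
Isobaric: P stays 371 kPa; V/T = const ⇒ T₂ = 1040 K, V₂ = 46.1 L.
W = PΔV = 371×(46.1−21.6) kPa·L = 9120 J.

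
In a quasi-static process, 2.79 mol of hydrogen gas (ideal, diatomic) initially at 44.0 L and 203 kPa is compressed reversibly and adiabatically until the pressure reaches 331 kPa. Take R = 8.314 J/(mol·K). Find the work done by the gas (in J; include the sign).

-3350 J

T₁ = P₁V₁/(nR) = 203×44.0/(2.79×8.314) = 385 K.
Adiabatic: T₂/T₁ = (P₂/P₁)^((γ−1)/γ) ⇒ T₂ = 385×(1.63)^0.286 = 443 K; V₂ = 31.0 L.
ΔU = nCvΔT = 2.79×20.8×(443−385) = 3350 J.
Q = 0 for an adiabatic process, so W = −ΔU = -3350 J.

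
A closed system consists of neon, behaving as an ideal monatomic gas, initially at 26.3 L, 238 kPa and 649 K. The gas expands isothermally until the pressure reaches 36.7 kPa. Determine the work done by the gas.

11700 J

n = P₁V₁/(RT₁) = 238×26.3/(8.314×649) = 1.16 mol.
Isothermal: T stays 649 K; PV = const ⇒ V₂ = 171 L, P₂ = 36.7 kPa.
W = nRT ln(V₂/V₁) = 1.16×8.314×649×ln(6.49) = 11700 J.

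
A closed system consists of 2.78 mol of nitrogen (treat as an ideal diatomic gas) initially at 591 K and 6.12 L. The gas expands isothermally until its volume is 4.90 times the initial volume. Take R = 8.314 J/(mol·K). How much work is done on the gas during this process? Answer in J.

P₁ = nRT₁/V₁ = 2.78×8.314×591/6.12 = 2230 kPa.
Isothermal: T stays 591 K; PV = const ⇒ V₂ = 30.0 L, P₂ = 456 kPa.
W = nRT ln(V₂/V₁) = 2.78×8.314×591×ln(4.90) = 21700 J.
Work done on the gas = −W_by = -21700 J.

-21700 J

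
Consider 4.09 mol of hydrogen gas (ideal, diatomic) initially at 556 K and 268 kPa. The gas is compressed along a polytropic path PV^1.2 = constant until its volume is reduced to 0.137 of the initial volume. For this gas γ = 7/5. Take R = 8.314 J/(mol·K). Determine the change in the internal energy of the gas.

V₁ = nRT₁/P₁ = 4.09×8.314×556/268 = 70.5 L.
Polytropic n=1.2: T₂ = T₁(V₁/V₂)^(n−1) = 556×(7.30)^0.20 = 827 K; P₂ = P₁(V₁/V₂)^n = 2910 kPa.
For an ideal gas ΔU = nCvΔT with Cv = (5/2)R = 20.8 J/(mol·K).
ΔU = 4.09×20.8×(827−556) = 23100 J.

23100 J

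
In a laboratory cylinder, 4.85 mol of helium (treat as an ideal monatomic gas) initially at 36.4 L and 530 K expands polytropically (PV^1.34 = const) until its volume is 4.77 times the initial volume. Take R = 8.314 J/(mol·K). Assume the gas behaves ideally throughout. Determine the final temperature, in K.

312 K

P₁ = nRT₁/V₁ = 4.85×8.314×530/36.4 = 587 kPa.
Polytropic n=1.34: T₂ = T₁(V₁/V₂)^(n−1) = 530×(0.210)^0.34 = 312 K; P₂ = P₁(V₁/V₂)^n = 72.4 kPa.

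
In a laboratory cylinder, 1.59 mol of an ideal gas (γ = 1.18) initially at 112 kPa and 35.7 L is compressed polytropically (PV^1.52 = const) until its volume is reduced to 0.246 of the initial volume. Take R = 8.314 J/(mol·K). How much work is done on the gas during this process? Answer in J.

T₁ = P₁V₁/(nR) = 112×35.7/(1.59×8.314) = 302 K.
Polytropic n=1.52: T₂ = T₁(V₁/V₂)^(n−1) = 302×(4.07)^0.52 = 627 K; P₂ = P₁(V₁/V₂)^n = 944 kPa.
W = (P₁V₁−P₂V₂)/(n−1) = (112×35.7−944×8.78)/0.52 = -8250 J.
Work done on the gas = −W_by = 8250 J.

8250 J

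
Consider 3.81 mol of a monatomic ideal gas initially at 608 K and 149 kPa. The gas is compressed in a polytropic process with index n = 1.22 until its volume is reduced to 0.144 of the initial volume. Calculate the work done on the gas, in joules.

V₁ = nRT₁/P₁ = 3.81×8.314×608/149 = 129 L.
Polytropic n=1.22: T₂ = T₁(V₁/V₂)^(n−1) = 608×(6.94)^0.22 = 931 K; P₂ = P₁(V₁/V₂)^n = 1580 kPa.
W = (P₁V₁−P₂V₂)/(n−1) = (149×129−1580×18.6)/0.22 = -46500 J.
Work done on the gas = −W_by = 46500 J.

46500 J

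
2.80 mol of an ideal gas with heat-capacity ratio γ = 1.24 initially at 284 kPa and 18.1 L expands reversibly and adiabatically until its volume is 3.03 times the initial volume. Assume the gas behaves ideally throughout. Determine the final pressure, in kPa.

71.8 kPa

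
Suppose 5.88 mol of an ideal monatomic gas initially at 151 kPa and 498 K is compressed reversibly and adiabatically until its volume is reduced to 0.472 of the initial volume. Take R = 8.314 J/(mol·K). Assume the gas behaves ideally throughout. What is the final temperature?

V₁ = nRT₁/P₁ = 5.88×8.314×498/151 = 161 L.
Adiabatic: TV^(γ−1) = const ⇒ T₂ = 498×(2.12)^0.667 = 821 K; PV^γ = const ⇒ P₂ = 528 kPa.

821 K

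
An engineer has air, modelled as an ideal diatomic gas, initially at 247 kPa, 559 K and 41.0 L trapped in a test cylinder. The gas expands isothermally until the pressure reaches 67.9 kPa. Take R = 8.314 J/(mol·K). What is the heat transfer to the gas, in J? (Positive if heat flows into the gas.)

13100 J

n = P₁V₁/(RT₁) = 247×41.0/(8.314×559) = 2.18 mol.
Isothermal: T stays 559 K; PV = const ⇒ V₂ = 149 L, P₂ = 67.9 kPa.
ΔU = 0 (ideal gas, T constant).
W = nRT ln(V₂/V₁) = 2.18×8.314×559×ln(3.64) = 13100 J.
Q = ΔU + W = 13100 J.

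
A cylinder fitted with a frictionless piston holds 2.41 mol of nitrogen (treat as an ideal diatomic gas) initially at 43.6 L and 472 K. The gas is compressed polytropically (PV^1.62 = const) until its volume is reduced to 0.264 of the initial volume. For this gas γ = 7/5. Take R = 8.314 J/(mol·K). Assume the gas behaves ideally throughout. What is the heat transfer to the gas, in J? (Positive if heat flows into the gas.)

P₁ = nRT₁/V₁ = 2.41×8.314×472/43.6 = 217 kPa.
Polytropic n=1.62: T₂ = T₁(V₁/V₂)^(n−1) = 472×(3.79)^0.62 = 1080 K; P₂ = P₁(V₁/V₂)^n = 1880 kPa.
W = (P₁V₁−P₂V₂)/(n−1) = (217×43.6−1880×11.5)/0.62 = -19600 J.
ΔU = nCvΔT = 2.41×20.8×(1080−472) = 30300 J.
Q = ΔU + W = 10800 J.

10800 J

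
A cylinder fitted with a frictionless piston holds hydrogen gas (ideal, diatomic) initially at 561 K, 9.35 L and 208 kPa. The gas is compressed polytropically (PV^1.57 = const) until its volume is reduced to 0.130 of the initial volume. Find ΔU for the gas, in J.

10700 J

n = P₁V₁/(RT₁) = 208×9.35/(8.314×561) = 0.417 mol.
Polytropic n=1.57: T₂ = T₁(V₁/V₂)^(n−1) = 561×(7.69)^0.57 = 1790 K; P₂ = P₁(V₁/V₂)^n = 5120 kPa.
For an ideal gas ΔU = nCvΔT with Cv = (5/2)R = 20.8 J/(mol·K).
ΔU = 0.417×20.8×(1790−561) = 10700 J.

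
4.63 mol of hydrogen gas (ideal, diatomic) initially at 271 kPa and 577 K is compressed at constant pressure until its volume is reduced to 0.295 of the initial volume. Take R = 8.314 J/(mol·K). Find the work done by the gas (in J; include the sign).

V₁ = nRT₁/P₁ = 4.63×8.314×577/271 = 82.0 L.
Isobaric: P stays 271 kPa; V/T = const ⇒ T₂ = 170 K, V₂ = 24.2 L.
W = PΔV = 271×(24.2−82.0) kPa·L = -15700 J.

-15700 J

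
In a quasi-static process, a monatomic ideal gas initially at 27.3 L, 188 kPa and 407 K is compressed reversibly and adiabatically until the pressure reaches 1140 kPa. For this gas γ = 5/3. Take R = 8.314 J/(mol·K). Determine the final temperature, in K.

Adiabatic: T₂/T₁ = (P₂/P₁)^((γ−1)/γ) ⇒ T₂ = 407×(6.06)^0.400 = 837 K; V₂ = 9.26 L.

837 K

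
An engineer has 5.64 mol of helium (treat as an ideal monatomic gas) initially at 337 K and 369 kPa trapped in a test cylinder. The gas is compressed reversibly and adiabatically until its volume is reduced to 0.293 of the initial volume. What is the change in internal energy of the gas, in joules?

V₁ = nRT₁/P₁ = 5.64×8.314×337/369 = 42.8 L.
Adiabatic: TV^(γ−1) = const ⇒ T₂ = 337×(3.41)^0.667 = 764 K; PV^γ = const ⇒ P₂ = 2850 kPa.
For an ideal gas ΔU = nCvΔT with Cv = (3/2)R = 12.5 J/(mol·K).
ΔU = 5.64×12.5×(764−337) = 30000 J.

30000 J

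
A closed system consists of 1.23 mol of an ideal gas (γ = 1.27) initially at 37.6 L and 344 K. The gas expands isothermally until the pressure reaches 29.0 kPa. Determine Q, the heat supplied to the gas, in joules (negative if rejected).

4120 J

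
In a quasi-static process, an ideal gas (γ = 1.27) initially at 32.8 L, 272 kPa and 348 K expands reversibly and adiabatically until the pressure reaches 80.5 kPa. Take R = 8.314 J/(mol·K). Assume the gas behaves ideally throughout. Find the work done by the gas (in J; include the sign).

7540 J

n = P₁V₁/(RT₁) = 272×32.8/(8.314×348) = 3.08 mol.
Adiabatic: T₂/T₁ = (P₂/P₁)^((γ−1)/γ) ⇒ T₂ = 348×(0.296)^0.213 = 269 K; V₂ = 85.6 L.
ΔU = nCvΔT = 3.08×30.8×(269−348) = -7540 J.
Q = 0 for an adiabatic process, so W = −ΔU = 7540 J.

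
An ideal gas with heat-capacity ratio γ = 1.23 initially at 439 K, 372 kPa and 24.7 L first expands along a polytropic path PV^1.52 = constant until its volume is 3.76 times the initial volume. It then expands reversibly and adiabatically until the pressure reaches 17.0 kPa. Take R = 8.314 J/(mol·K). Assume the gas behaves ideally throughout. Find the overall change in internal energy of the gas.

n = P₁V₁/(RT₁) = 372×24.7/(8.314×439) = 2.52 mol.
Step 1 — Polytropic n=1.52: T₂ = T₁(V₁/V₂)^(n−1) = 439×(0.266)^0.52 = 220 K; P₂ = P₁(V₁/V₂)^n = 49.7 kPa.
W = (P₁V₁−P₂V₂)/(n−1) = (372×24.7−49.7×92.9)/0.52 = 8800 J.
ΔU = nCvΔT = 2.52×36.1×(220−439) = -19900 J.
Q = ΔU + W = -11100 J.
State after step 1: P = 49.7 kPa, V = 92.9 L, T = 220 K.
Step 2 — Adiabatic: T₂/T₁ = (P₂/P₁)^((γ−1)/γ) ⇒ T₂ = 220×(0.342)^0.187 = 180 K; V₂ = 222 L.
ΔU = nCvΔT = 2.52×36.1×(180−220) = -3650 J.
Q = 0 for an adiabatic process, so W = −ΔU = 3650 J.
Net over both steps: W = 12400 J, Q = -11100 J, ΔU = -23500 J.

-23500 J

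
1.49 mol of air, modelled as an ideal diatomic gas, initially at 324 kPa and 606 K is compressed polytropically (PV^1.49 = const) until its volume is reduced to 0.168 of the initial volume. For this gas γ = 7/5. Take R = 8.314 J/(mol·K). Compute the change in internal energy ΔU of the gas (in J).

V₁ = nRT₁/P₁ = 1.49×8.314×606/324 = 23.2 L.
Polytropic n=1.49: T₂ = T₁(V₁/V₂)^(n−1) = 606×(5.95)^0.49 = 1450 K; P₂ = P₁(V₁/V₂)^n = 4620 kPa.
For an ideal gas ΔU = nCvΔT with Cv = (5/2)R = 20.8 J/(mol·K).
ΔU = 1.49×20.8×(1450−606) = 26200 J.

26200 J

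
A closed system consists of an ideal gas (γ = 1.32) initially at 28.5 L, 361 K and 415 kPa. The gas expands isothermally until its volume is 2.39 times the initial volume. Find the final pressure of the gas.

174 kPa

Isothermal: T stays 361 K; PV = const ⇒ V₂ = 68.1 L, P₂ = 174 kPa.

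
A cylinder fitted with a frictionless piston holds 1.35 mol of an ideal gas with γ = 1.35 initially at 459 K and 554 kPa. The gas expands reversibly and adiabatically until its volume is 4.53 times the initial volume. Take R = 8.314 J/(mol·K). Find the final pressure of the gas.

72.1 kPa

V₁ = nRT₁/P₁ = 1.35×8.314×459/554 = 9.30 L.
Adiabatic: TV^(γ−1) = const ⇒ T₂ = 459×(0.221)^0.350 = 271 K; PV^γ = const ⇒ P₂ = 72.1 kPa.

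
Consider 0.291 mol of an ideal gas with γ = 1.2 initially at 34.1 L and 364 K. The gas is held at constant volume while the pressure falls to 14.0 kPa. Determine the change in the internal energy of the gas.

P₁ = nRT₁/V₁ = 0.291×8.314×364/34.1 = 25.8 kPa.
Isochoric: V stays 34.1 L; P/T = const ⇒ T₂ = 197 K, P₂ = 14.0 kPa.
For an ideal gas ΔU = nCvΔT with Cv = R/(γ−1) = 41.6 J/(mol·K).
ΔU = 0.291×41.6×(197−364) = -2020 J.

-2020 J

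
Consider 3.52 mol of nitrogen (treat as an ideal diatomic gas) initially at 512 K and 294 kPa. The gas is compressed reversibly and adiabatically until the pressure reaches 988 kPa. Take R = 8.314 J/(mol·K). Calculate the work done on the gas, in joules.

V₁ = nRT₁/P₁ = 3.52×8.314×512/294 = 51.0 L.
Adiabatic: T₂/T₁ = (P₂/P₁)^((γ−1)/γ) ⇒ T₂ = 512×(3.36)^0.286 = 724 K; V₂ = 21.4 L.
ΔU = nCvΔT = 3.52×20.8×(724−512) = 15500 J.
Q = 0 for an adiabatic process, so W = −ΔU = -15500 J.
Work done on the gas = −W_by = 15500 J.

15500 J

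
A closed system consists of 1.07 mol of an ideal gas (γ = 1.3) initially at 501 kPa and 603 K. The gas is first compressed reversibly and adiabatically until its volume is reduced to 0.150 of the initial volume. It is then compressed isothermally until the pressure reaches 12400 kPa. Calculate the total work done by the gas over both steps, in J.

-20700 J

V₁ = nRT₁/P₁ = 1.07×8.314×603/501 = 10.7 L.
Step 1 — Adiabatic: TV^(γ−1) = const ⇒ T₂ = 603×(6.67)^0.300 = 1070 K; PV^γ = const ⇒ P₂ = 5900 kPa.
ΔU = nCvΔT = 1.07×27.7×(1070−603) = 13700 J.
Q = 0 for an adiabatic process, so W = −ΔU = -13700 J.
State after step 1: P = 5900 kPa, V = 1.61 L, T = 1070 K.
Step 2 — Isothermal: T stays 1070 K; PV = const ⇒ V₂ = 0.764 L, P₂ = 12400 kPa.
ΔU = 0 (ideal gas, T constant).
W = nRT ln(V₂/V₁) = 1.07×8.314×1070×ln(0.476) = -7040 J.
Q = ΔU + W = -7040 J.
Net over both steps: W = -20700 J, Q = -7040 J, ΔU = 13700 J.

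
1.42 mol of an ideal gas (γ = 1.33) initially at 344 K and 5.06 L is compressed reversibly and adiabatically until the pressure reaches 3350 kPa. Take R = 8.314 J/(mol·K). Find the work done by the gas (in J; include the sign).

-5240 J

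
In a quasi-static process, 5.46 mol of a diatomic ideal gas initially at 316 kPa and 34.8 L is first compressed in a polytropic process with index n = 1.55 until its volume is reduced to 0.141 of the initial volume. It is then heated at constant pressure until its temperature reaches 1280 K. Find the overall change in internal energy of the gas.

T₁ = P₁V₁/(nR) = 316×34.8/(5.46×8.314) = 242 K.
Step 1 — Polytropic n=1.55: T₂ = T₁(V₁/V₂)^(n−1) = 242×(7.09)^0.55 = 712 K; P₂ = P₁(V₁/V₂)^n = 6580 kPa.
W = (P₁V₁−P₂V₂)/(n−1) = (316×34.8−6580×4.91)/0.55 = -38700 J.
ΔU = nCvΔT = 5.46×20.8×(712−242) = 53300 J.
Q = ΔU + W = 14500 J.
State after step 1: P = 6580 kPa, V = 4.91 L, T = 712 K.
Step 2 — Isobaric: P stays 6580 kPa; V/T = const ⇒ T₂ = 1280 K, V₂ = 8.83 L.
W = PΔV = 6580×(8.83−4.91) kPa·L = 25800 J.
ΔU = nCvΔT = 5.46×20.8×(1280−712) = 64500 J.
Q = ΔU + W = nCpΔT = 90300 J.
Net over both steps: W = -12900 J, Q = 105000 J, ΔU = 118000 J.

118000 J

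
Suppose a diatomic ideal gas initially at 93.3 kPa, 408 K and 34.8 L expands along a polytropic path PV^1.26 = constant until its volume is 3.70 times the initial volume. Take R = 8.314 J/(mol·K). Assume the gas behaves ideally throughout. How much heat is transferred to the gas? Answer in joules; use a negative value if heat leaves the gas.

1260 J

n = P₁V₁/(RT₁) = 93.3×34.8/(8.314×408) = 0.957 mol.
Polytropic n=1.26: T₂ = T₁(V₁/V₂)^(n−1) = 408×(0.270)^0.26 = 290 K; P₂ = P₁(V₁/V₂)^n = 17.9 kPa.
W = (P₁V₁−P₂V₂)/(n−1) = (93.3×34.8−17.9×129)/0.26 = 3600 J.
ΔU = nCvΔT = 0.957×20.8×(290−408) = -2340 J.
Q = ΔU + W = 1260 J.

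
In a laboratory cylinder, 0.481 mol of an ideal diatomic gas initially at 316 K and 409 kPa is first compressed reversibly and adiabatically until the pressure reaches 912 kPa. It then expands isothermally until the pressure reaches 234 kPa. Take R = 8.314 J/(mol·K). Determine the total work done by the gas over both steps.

1350 J

V₁ = nRT₁/P₁ = 0.481×8.314×316/409 = 3.09 L.
Step 1 — Adiabatic: T₂/T₁ = (P₂/P₁)^((γ−1)/γ) ⇒ T₂ = 316×(2.23)^0.286 = 397 K; V₂ = 1.74 L.
ΔU = nCvΔT = 0.481×20.8×(397−316) = 813 J.
Q = 0 for an adiabatic process, so W = −ΔU = -813 J.
State after step 1: P = 912 kPa, V = 1.74 L, T = 397 K.
Step 2 — Isothermal: T stays 397 K; PV = const ⇒ V₂ = 6.79 L, P₂ = 234 kPa.
ΔU = 0 (ideal gas, T constant).
W = nRT ln(V₂/V₁) = 0.481×8.314×397×ln(3.90) = 2160 J.
Q = ΔU + W = 2160 J.
Net over both steps: W = 1350 J, Q = 2160 J, ΔU = 813 J.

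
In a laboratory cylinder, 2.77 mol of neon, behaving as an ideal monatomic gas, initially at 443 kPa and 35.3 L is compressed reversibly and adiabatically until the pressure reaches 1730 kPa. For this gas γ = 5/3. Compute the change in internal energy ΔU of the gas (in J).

T₁ = P₁V₁/(nR) = 443×35.3/(2.77×8.314) = 679 K.
Adiabatic: T₂/T₁ = (P₂/P₁)^((γ−1)/γ) ⇒ T₂ = 679×(3.91)^0.400 = 1170 K; V₂ = 15.6 L.
For an ideal gas ΔU = nCvΔT with Cv = (3/2)R = 12.5 J/(mol·K).
ΔU = 2.77×12.5×(1170−679) = 17000 J.

17000 J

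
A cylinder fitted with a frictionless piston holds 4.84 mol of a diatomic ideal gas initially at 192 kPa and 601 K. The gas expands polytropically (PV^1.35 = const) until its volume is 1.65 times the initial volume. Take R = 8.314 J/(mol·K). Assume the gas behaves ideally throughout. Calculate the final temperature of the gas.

V₁ = nRT₁/P₁ = 4.84×8.314×601/192 = 126 L.
Polytropic n=1.35: T₂ = T₁(V₁/V₂)^(n−1) = 601×(0.606)^0.35 = 504 K; P₂ = P₁(V₁/V₂)^n = 97.7 kPa.

504 K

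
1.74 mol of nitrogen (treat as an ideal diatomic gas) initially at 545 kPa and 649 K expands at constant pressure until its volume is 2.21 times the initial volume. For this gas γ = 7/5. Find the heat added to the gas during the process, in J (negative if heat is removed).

V₁ = nRT₁/P₁ = 1.74×8.314×649/545 = 17.2 L.
Isobaric: P stays 545 kPa; V/T = const ⇒ T₂ = 1430 K, V₂ = 38.1 L.
W = PΔV = 545×(38.1−17.2) kPa·L = 11400 J.
ΔU = nCvΔT = 1.74×20.8×(1430−649) = 28400 J.
Q = ΔU + W = nCpΔT = 39800 J.

39800 J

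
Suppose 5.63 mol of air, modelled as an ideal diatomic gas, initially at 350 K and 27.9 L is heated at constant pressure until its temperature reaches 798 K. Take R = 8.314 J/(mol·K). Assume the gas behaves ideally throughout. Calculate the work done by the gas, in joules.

21000 J

P₁ = nRT₁/V₁ = 5.63×8.314×350/27.9 = 587 kPa.
Isobaric: P stays 587 kPa; V/T = const ⇒ T₂ = 798 K, V₂ = 63.6 L.
W = PΔV = 587×(63.6−27.9) kPa·L = 21000 J.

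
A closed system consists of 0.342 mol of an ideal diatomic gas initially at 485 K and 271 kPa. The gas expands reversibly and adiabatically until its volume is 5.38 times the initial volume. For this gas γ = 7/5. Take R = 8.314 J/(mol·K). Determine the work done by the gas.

1690 J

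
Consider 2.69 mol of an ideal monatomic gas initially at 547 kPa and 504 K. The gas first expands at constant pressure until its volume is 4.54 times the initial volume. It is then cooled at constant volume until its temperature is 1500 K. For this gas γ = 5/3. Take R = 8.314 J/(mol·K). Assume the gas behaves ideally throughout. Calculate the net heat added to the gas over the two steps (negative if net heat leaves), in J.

V₁ = nRT₁/P₁ = 2.69×8.314×504/547 = 20.6 L.
Step 1 — Isobaric: P stays 547 kPa; V/T = const ⇒ T₂ = 2290 K, V₂ = 93.6 L.
W = PΔV = 547×(93.6−20.6) kPa·L = 39900 J.
ΔU = nCvΔT = 2.69×12.5×(2290−504) = 59900 J.
Q = ΔU + W = nCpΔT = 99800 J.
State after step 1: P = 547 kPa, V = 93.6 L, T = 2290 K.
Step 2 — Isochoric: V stays 93.6 L; P/T = const ⇒ T₂ = 1500 K, P₂ = 359 kPa.
W = 0 (no volume change).
ΔU = nCvΔT = 2.69×12.5×(1500−2290) = -26400 J.
Q = ΔU = -26400 J.
Net over both steps: W = 39900 J, Q = 73300 J, ΔU = 33400 J.

73300 J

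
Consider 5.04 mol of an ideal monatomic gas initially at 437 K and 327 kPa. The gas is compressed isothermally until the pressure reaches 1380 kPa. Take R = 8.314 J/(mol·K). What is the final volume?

13.3 L

V₁ = nRT₁/P₁ = 5.04×8.314×437/327 = 56.0 L.
Isothermal: T stays 437 K; PV = const ⇒ V₂ = 13.3 L, P₂ = 1380 kPa.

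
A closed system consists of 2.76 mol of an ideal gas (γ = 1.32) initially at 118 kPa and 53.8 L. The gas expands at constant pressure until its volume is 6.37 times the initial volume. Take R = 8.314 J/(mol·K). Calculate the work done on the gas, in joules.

T₁ = P₁V₁/(nR) = 118×53.8/(2.76×8.314) = 277 K.
Isobaric: P stays 118 kPa; V/T = const ⇒ T₂ = 1760 K, V₂ = 343 L.
W = PΔV = 118×(343−53.8) kPa·L = 34100 J.
Work done on the gas = −W_by = -34100 J.

-34100 J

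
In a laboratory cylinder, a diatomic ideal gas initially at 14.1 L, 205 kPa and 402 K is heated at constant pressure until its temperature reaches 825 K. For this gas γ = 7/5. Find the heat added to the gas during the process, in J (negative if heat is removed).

n = P₁V₁/(RT₁) = 205×14.1/(8.314×402) = 0.865 mol.
Isobaric: P stays 205 kPa; V/T = const ⇒ T₂ = 825 K, V₂ = 28.9 L.
W = PΔV = 205×(28.9−14.1) kPa·L = 3040 J.
ΔU = nCvΔT = 0.865×20.8×(825−402) = 7600 J.
Q = ΔU + W = nCpΔT = 10600 J.

10600 J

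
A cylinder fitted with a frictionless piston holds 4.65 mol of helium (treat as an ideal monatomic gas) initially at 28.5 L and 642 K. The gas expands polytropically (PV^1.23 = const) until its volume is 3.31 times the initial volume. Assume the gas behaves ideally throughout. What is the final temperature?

487 K

P₁ = nRT₁/V₁ = 4.65×8.314×642/28.5 = 871 kPa.
Polytropic n=1.23: T₂ = T₁(V₁/V₂)^(n−1) = 642×(0.302)^0.23 = 487 K; P₂ = P₁(V₁/V₂)^n = 200 kPa.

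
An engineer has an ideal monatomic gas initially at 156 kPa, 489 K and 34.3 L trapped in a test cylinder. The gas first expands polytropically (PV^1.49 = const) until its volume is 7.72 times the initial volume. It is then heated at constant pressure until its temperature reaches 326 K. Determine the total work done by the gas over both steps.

8510 J

n = P₁V₁/(RT₁) = 156×34.3/(8.314×489) = 1.32 mol.
Step 1 — Polytropic n=1.49: T₂ = T₁(V₁/V₂)^(n−1) = 489×(0.130)^0.49 = 180 K; P₂ = P₁(V₁/V₂)^n = 7.42 kPa.
W = (P₁V₁−P₂V₂)/(n−1) = (156×34.3−7.42×265)/0.49 = 6910 J.
ΔU = nCvΔT = 1.32×12.5×(180−489) = -5080 J.
Q = ΔU + W = 1830 J.
State after step 1: P = 7.42 kPa, V = 265 L, T = 180 K.
Step 2 — Isobaric: P stays 7.42 kPa; V/T = const ⇒ T₂ = 326 K, V₂ = 481 L.
W = PΔV = 7.42×(481−265) kPa·L = 1600 J.
ΔU = nCvΔT = 1.32×12.5×(326−180) = 2400 J.
Q = ΔU + W = nCpΔT = 4000 J.
Net over both steps: W = 8510 J, Q = 5830 J, ΔU = -2680 J.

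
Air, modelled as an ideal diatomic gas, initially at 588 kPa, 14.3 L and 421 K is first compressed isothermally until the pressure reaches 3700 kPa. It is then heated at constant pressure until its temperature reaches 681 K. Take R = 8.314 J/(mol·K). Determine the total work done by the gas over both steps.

-10300 J

n = P₁V₁/(RT₁) = 588×14.3/(8.314×421) = 2.40 mol.
Step 1 — Isothermal: T stays 421 K; PV = const ⇒ V₂ = 2.27 L, P₂ = 3700 kPa.
ΔU = 0 (ideal gas, T constant).
W = nRT ln(V₂/V₁) = 2.40×8.314×421×ln(0.159) = -15500 J.
Q = ΔU + W = -15500 J.
State after step 1: P = 3700 kPa, V = 2.27 L, T = 421 K.
Step 2 — Isobaric: P stays 3700 kPa; V/T = const ⇒ T₂ = 681 K, V₂ = 3.68 L.
W = PΔV = 3700×(3.68−2.27) kPa·L = 5190 J.
ΔU = nCvΔT = 2.40×20.8×(681−421) = 13000 J.
Q = ΔU + W = nCpΔT = 18200 J.
Net over both steps: W = -10300 J, Q = 2710 J, ΔU = 13000 J.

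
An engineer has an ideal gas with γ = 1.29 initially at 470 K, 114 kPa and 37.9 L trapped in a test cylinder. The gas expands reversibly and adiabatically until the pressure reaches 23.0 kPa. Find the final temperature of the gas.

Adiabatic: T₂/T₁ = (P₂/P₁)^((γ−1)/γ) ⇒ T₂ = 470×(0.202)^0.225 = 328 K; V₂ = 131 L.

328 K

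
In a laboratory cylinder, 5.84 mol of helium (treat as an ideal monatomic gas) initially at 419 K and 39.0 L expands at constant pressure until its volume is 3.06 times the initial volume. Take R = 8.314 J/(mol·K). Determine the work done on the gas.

-41900 J

P₁ = nRT₁/V₁ = 5.84×8.314×419/39.0 = 522 kPa.
Isobaric: P stays 522 kPa; V/T = const ⇒ T₂ = 1280 K, V₂ = 119 L.
W = PΔV = 522×(119−39.0) kPa·L = 41900 J.
Work done on the gas = −W_by = -41900 J.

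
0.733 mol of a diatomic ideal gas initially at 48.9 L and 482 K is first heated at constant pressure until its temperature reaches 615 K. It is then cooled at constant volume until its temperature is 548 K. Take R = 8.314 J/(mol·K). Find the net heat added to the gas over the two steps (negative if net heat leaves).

P₁ = nRT₁/V₁ = 0.733×8.314×482/48.9 = 60.1 kPa.
Step 1 — Isobaric: P stays 60.1 kPa; V/T = const ⇒ T₂ = 615 K, V₂ = 62.4 L.
W = PΔV = 60.1×(62.4−48.9) kPa·L = 811 J.
ΔU = nCvΔT = 0.733×20.8×(615−482) = 2030 J.
Q = ΔU + W = nCpΔT = 2840 J.
State after step 1: P = 60.1 kPa, V = 62.4 L, T = 615 K.
Step 2 — Isochoric: V stays 62.4 L; P/T = const ⇒ T₂ = 548 K, P₂ = 53.5 kPa.
W = 0 (no volume change).
ΔU = nCvΔT = 0.733×20.8×(548−615) = -1020 J.
Q = ΔU = -1020 J.
Net over both steps: W = 811 J, Q = 1820 J, ΔU = 1010 J.

1820 J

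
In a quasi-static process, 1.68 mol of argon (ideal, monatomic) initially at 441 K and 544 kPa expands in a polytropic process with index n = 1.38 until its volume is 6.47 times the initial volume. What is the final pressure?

41.4 kPa

V₁ = nRT₁/P₁ = 1.68×8.314×441/544 = 11.3 L.
Polytropic n=1.38: T₂ = T₁(V₁/V₂)^(n−1) = 441×(0.155)^0.38 = 217 K; P₂ = P₁(V₁/V₂)^n = 41.4 kPa.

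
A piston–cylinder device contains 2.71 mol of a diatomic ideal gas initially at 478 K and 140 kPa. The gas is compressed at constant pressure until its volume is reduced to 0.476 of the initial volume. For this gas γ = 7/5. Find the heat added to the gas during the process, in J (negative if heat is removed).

V₁ = nRT₁/P₁ = 2.71×8.314×478/140 = 76.9 L.
Isobaric: P stays 140 kPa; V/T = const ⇒ T₂ = 228 K, V₂ = 36.6 L.
W = PΔV = 140×(36.6−76.9) kPa·L = -5640 J.
ΔU = nCvΔT = 2.71×20.8×(228−478) = -14100 J.
Q = ΔU + W = nCpΔT = -19800 J.

-19800 J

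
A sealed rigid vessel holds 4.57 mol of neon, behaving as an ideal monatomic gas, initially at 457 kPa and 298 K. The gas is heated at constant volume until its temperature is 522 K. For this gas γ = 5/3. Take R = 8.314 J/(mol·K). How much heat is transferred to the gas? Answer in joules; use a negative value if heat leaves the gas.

V₁ = nRT₁/P₁ = 4.57×8.314×298/457 = 24.8 L.
Isochoric: V stays 24.8 L; P/T = const ⇒ T₂ = 522 K, P₂ = 801 kPa.
W = 0 (no volume change).
ΔU = nCvΔT = 4.57×12.5×(522−298) = 12800 J.
Q = ΔU = 12800 J.

12800 J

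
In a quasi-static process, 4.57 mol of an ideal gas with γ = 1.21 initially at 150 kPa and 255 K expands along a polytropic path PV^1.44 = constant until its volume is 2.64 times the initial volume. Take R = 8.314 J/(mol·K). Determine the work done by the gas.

V₁ = nRT₁/P₁ = 4.57×8.314×255/150 = 64.6 L.
Polytropic n=1.44: T₂ = T₁(V₁/V₂)^(n−1) = 255×(0.379)^0.44 = 166 K; P₂ = P₁(V₁/V₂)^n = 37.1 kPa.
W = (P₁V₁−P₂V₂)/(n−1) = (150×64.6−37.1×171)/0.44 = 7650 J.

7650 J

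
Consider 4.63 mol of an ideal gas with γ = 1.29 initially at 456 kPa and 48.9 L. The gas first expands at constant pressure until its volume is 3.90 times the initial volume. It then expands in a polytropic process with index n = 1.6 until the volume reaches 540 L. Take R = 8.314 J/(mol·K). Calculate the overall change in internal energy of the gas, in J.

83700 J

T₁ = P₁V₁/(nR) = 456×48.9/(4.63×8.314) = 579 K.
Step 1 — Isobaric: P stays 456 kPa; V/T = const ⇒ T₂ = 2260 K, V₂ = 191 L.
W = PΔV = 456×(191−48.9) kPa·L = 64700 J.
ΔU = nCvΔT = 4.63×28.7×(2260−579) = 223000 J.
Q = ΔU + W = nCpΔT = 288000 J.
State after step 1: P = 456 kPa, V = 191 L, T = 2260 K.
Step 2 — Polytropic n=1.6: T₂ = T₁(V₁/V₂)^(n−1) = 2260×(0.353)^0.60 = 1210 K; P₂ = P₁(V₁/V₂)^n = 86.2 kPa.
W = (P₁V₁−P₂V₂)/(n−1) = (456×191−86.2×540)/0.60 = 67300 J.
ΔU = nCvΔT = 4.63×28.7×(1210−2260) = -139000 J.
Q = ΔU + W = -72000 J.
Net over both steps: W = 132000 J, Q = 216000 J, ΔU = 83700 J.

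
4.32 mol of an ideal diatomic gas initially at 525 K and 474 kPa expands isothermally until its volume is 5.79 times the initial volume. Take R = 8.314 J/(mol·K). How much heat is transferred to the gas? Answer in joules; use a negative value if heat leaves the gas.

33100 J

V₁ = nRT₁/P₁ = 4.32×8.314×525/474 = 39.8 L.
Isothermal: T stays 525 K; PV = const ⇒ V₂ = 230 L, P₂ = 81.9 kPa.
ΔU = 0 (ideal gas, T constant).
W = nRT ln(V₂/V₁) = 4.32×8.314×525×ln(5.79) = 33100 J.
Q = ΔU + W = 33100 J.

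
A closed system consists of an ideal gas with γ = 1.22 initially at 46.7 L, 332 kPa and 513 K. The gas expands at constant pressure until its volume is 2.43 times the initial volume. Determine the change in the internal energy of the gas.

n = P₁V₁/(RT₁) = 332×46.7/(8.314×513) = 3.64 mol.
Isobaric: P stays 332 kPa; V/T = const ⇒ T₂ = 1250 K, V₂ = 113 L.
For an ideal gas ΔU = nCvΔT with Cv = R/(γ−1) = 37.8 J/(mol·K).
ΔU = 3.64×37.8×(1250−513) = 101000 J.

101000 J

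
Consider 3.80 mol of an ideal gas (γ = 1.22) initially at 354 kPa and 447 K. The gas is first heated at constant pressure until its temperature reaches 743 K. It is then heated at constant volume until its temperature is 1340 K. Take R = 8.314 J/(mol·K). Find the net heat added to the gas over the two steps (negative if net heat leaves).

V₁ = nRT₁/P₁ = 3.80×8.314×447/354 = 39.9 L.
Step 1 — Isobaric: P stays 354 kPa; V/T = const ⇒ T₂ = 743 K, V₂ = 66.3 L.
W = PΔV = 354×(66.3−39.9) kPa·L = 9350 J.
ΔU = nCvΔT = 3.80×37.8×(743−447) = 42500 J.
Q = ΔU + W = nCpΔT = 51900 J.
State after step 1: P = 354 kPa, V = 66.3 L, T = 743 K.
Step 2 — Isochoric: V stays 66.3 L; P/T = const ⇒ T₂ = 1340 K, P₂ = 638 kPa.
W = 0 (no volume change).
ΔU = nCvΔT = 3.80×37.8×(1340−743) = 85700 J.
Q = ΔU = 85700 J.
Net over both steps: W = 9350 J, Q = 138000 J, ΔU = 128000 J.

138000 J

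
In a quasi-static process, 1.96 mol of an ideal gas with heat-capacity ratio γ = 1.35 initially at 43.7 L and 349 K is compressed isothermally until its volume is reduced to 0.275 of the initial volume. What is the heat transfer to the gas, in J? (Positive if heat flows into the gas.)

-7340 J

P₁ = nRT₁/V₁ = 1.96×8.314×349/43.7 = 130 kPa.
Isothermal: T stays 349 K; PV = const ⇒ V₂ = 12.0 L, P₂ = 473 kPa.
ΔU = 0 (ideal gas, T constant).
W = nRT ln(V₂/V₁) = 1.96×8.314×349×ln(0.275) = -7340 J.
Q = ΔU + W = -7340 J.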